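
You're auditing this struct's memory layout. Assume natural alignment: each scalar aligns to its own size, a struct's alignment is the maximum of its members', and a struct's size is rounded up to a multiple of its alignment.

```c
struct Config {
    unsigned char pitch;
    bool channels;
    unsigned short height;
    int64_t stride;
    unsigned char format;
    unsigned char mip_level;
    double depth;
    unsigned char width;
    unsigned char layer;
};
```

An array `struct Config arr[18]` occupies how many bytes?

720

@0: pitch [1B, align 1] → 1
@1: channels [1B, align 1] → 2
@2: height [2B, align 2] → 4
+4 pad (align 8)
@8: stride [8B, align 8] → 16
@16: format [1B, align 1] → 17
@17: mip_level [1B, align 1] → 18
+6 pad (align 8)
@24: depth [8B, align 8] → 32
@32: width [1B, align 1] → 33
@33: layer [1B, align 1] → 34
+6 tail pad (align 8)
size 40, align 8
array of 18: 18 × 40 = 720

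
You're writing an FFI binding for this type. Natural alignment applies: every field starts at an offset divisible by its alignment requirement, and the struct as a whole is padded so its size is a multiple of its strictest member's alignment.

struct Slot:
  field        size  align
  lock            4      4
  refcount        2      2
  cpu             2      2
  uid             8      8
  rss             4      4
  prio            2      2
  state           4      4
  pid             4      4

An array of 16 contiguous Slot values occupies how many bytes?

0..4  lock  (4B, 4-aligned)
4..6  refcount  (2B, 2-aligned)
6..8  cpu  (2B, 2-aligned)
8..16  uid  (8B, 8-aligned)
16..20  rss  (4B, 4-aligned)
20..22  prio  (2B, 2-aligned)
22..24  -- padding (2B)
24..28  state  (4B, 4-aligned)
28..32  pid  (4B, 4-aligned)
sizeof = 32, alignof = 8
array of 16: 16 × 32 = 512

512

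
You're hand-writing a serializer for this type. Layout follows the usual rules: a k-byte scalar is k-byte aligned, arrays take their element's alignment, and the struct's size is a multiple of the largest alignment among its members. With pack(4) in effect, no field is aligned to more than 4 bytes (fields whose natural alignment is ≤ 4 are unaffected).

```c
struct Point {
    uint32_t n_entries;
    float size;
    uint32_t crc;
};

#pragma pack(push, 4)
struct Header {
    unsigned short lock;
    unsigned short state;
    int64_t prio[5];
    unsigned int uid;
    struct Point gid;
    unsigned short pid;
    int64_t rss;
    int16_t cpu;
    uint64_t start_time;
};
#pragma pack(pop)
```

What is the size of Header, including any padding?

Point: n_entries at 0 (size 4, align 4) → ends 4; size at 4 (size 4, align 4) → ends 8; crc at 8 (size 4, align 4) → ends 12; total 12 bytes, alignment 4
lock at 0 (size 2, align 2) → ends 2
state at 2 (size 2, align 2) → ends 4
prio at 4 (size 40, align 4) → ends 44
uid at 44 (size 4, align 4) → ends 48
gid at 48 (size 12, align 4) → ends 60
pid at 60 (size 2, align 2) → ends 62
pad 2 to align 4 for rss
rss at 64 (size 8, align 4) → ends 72
cpu at 72 (size 2, align 2) → ends 74
pad 2 to align 4 for start_time
start_time at 76 (size 8, align 4) → ends 84
total 84 bytes, alignment 4

84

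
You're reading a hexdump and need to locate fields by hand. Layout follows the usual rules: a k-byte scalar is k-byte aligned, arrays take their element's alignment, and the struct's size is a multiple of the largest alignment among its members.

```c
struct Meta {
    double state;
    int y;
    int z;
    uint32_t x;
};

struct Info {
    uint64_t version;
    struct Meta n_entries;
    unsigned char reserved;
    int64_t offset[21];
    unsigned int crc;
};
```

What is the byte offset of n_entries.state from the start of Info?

8

Meta: 0..8  state  (8B, 8-aligned); 8..12  y  (4B, 4-aligned); 12..16  z  (4B, 4-aligned); 16..20  x  (4B, 4-aligned); 20..24  -- tail padding (4B); sizeof = 24, alignof = 8
0..8  version  (8B, 8-aligned)
8..32  n_entries  (24B, 8-aligned)
within Meta: state at 0
8 + 0 = 8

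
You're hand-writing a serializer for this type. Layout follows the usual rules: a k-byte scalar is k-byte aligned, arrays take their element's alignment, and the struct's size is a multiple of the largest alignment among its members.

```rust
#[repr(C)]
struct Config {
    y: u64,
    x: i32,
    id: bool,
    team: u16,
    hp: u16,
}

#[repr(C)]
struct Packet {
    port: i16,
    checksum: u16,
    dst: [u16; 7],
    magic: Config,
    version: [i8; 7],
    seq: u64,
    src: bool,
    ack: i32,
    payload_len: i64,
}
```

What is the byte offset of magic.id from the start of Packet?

36

Config: y at 0 (size 8, align 8) → ends 8; x at 8 (size 4, align 4) → ends 12; id at 12 (size 1, align 1) → ends 13; pad 1 to align 2 for team; team at 14 (size 2, align 2) → ends 16; hp at 16 (size 2, align 2) → ends 18; tail pad 6 to reach multiple of 8; total 24 bytes, alignment 8
port at 0 (size 2, align 2) → ends 2
checksum at 2 (size 2, align 2) → ends 4
dst at 4 (size 14, align 2) → ends 18
pad 6 to align 8 for magic
magic at 24 (size 24, align 8) → ends 48
within Config: id at 12
24 + 12 = 36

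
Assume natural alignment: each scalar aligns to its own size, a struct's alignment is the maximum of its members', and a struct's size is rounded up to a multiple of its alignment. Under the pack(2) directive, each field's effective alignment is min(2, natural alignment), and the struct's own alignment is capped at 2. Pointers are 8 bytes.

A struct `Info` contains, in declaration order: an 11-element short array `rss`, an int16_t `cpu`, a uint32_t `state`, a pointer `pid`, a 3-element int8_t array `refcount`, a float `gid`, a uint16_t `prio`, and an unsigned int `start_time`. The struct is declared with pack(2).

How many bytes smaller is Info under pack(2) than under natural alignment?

6

natural layout:
  @0: rss [22B, align 2] → 22
  @22: cpu [2B, align 2] → 24
  @24: state [4B, align 4] → 28
  +4 pad (align 8)
  @32: pid [8B, align 8] → 40
  @40: refcount [3B, align 1] → 43
  +1 pad (align 4)
  @44: gid [4B, align 4] → 48
  @48: prio [2B, align 2] → 50
  +2 pad (align 4)
  @52: start_time [4B, align 4] → 56
  size 56, align 8
packed(2) layout:
  @0: rss [22B, align 2] → 22
  @22: cpu [2B, align 2] → 24
  @24: state [4B, align 2] → 28
  @28: pid [8B, align 2] → 36
  @36: refcount [3B, align 1] → 39
  +1 pad (align 2)
  @40: gid [4B, align 2] → 44
  @44: prio [2B, align 2] → 46
  @46: start_time [4B, align 2] → 50
  size 50, align 2
56 − 50 = 6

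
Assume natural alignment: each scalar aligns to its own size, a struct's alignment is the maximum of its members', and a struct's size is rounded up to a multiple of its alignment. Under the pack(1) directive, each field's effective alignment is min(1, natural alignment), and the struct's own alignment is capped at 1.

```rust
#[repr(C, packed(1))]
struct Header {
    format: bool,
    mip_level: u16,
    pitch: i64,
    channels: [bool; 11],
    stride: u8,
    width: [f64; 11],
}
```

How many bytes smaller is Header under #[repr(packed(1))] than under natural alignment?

9

natural layout:
  format at 0 (size 1, align 1) → ends 1
  pad 1 to align 2 for mip_level
  mip_level at 2 (size 2, align 2) → ends 4
  pad 4 to align 8 for pitch
  pitch at 8 (size 8, align 8) → ends 16
  channels at 16 (size 11, align 1) → ends 27
  stride at 27 (size 1, align 1) → ends 28
  pad 4 to align 8 for width
  width at 32 (size 88, align 8) → ends 120
  total 120 bytes, alignment 8
packed(1) layout:
  format at 0 (size 1, align 1) → ends 1
  mip_level at 1 (size 2, align 1) → ends 3
  pitch at 3 (size 8, align 1) → ends 11
  channels at 11 (size 11, align 1) → ends 22
  stride at 22 (size 1, align 1) → ends 23
  width at 23 (size 88, align 1) → ends 111
  total 111 bytes, alignment 1
120 − 111 = 9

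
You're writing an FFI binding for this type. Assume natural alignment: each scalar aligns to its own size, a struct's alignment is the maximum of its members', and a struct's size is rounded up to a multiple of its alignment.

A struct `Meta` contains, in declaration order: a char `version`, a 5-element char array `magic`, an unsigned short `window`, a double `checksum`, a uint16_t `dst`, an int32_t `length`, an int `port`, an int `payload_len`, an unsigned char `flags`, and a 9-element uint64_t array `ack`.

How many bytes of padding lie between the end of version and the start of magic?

0

@0: version [1B, align 1] → 1
@1: magic [5B, align 1] → 6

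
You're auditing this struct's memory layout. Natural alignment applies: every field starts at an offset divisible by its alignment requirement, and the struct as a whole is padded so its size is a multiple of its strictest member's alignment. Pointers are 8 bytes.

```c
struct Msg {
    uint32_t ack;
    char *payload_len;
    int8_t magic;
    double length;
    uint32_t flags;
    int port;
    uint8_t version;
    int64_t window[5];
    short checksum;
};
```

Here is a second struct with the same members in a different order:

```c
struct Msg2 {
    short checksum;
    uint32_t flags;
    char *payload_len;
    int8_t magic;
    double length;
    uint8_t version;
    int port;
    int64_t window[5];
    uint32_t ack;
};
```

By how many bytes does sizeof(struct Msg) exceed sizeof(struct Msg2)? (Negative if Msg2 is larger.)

@0: ack [4B, align 4] → 4
+4 pad (align 8)
@8: payload_len [8B, align 8] → 16
@16: magic [1B, align 1] → 17
+7 pad (align 8)
@24: length [8B, align 8] → 32
@32: flags [4B, align 4] → 36
@36: port [4B, align 4] → 40
@40: version [1B, align 1] → 41
+7 pad (align 8)
@48: window [40B, align 8] → 88
@88: checksum [2B, align 2] → 90
+6 tail pad (align 8)
size 96, align 8
— Msg2 —
@0: checksum [2B, align 2] → 2
+2 pad (align 4)
@4: flags [4B, align 4] → 8
@8: payload_len [8B, align 8] → 16
@16: magic [1B, align 1] → 17
+7 pad (align 8)
@24: length [8B, align 8] → 32
@32: version [1B, align 1] → 33
+3 pad (align 4)
@36: port [4B, align 4] → 40
@40: window [40B, align 8] → 80
@80: ack [4B, align 4] → 84
+4 tail pad (align 8)
size 88, align 8
96 − 88 = 8

8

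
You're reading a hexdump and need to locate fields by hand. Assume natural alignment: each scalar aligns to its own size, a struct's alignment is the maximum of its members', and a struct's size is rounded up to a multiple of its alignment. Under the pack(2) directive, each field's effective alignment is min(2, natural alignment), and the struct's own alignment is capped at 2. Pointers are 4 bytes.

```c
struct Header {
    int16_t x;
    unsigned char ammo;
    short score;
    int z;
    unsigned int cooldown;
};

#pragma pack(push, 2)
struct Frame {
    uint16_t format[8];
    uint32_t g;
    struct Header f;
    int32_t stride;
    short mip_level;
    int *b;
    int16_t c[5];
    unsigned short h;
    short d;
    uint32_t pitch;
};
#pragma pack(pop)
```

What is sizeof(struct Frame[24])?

Header: x at 0 (size 2, align 2) → ends 2; ammo at 2 (size 1, align 1) → ends 3; pad 1 to align 2 for score; score at 4 (size 2, align 2) → ends 6; pad 2 to align 4 for z; z at 8 (size 4, align 4) → ends 12; cooldown at 12 (size 4, align 4) → ends 16; total 16 bytes, alignment 4
format at 0 (size 16, align 2) → ends 16
g at 16 (size 4, align 2) → ends 20
f at 20 (size 16, align 2) → ends 36
stride at 36 (size 4, align 2) → ends 40
mip_level at 40 (size 2, align 2) → ends 42
b at 42 (size 4, align 2) → ends 46
c at 46 (size 10, align 2) → ends 56
h at 56 (size 2, align 2) → ends 58
d at 58 (size 2, align 2) → ends 60
pitch at 60 (size 4, align 2) → ends 64
total 64 bytes, alignment 2
array of 24: 24 × 64 = 1536

1536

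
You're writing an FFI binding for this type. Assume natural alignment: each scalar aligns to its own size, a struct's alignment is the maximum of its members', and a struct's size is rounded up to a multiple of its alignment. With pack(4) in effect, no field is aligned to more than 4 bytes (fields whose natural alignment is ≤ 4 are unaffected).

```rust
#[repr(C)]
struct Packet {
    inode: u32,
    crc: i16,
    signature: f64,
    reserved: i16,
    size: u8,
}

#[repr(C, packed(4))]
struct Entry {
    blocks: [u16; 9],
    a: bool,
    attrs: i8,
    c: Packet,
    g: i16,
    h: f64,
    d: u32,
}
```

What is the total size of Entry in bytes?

Packet: @0: inode [4B, align 4] → 4; @4: crc [2B, align 2] → 6; +2 pad (align 8); @8: signature [8B, align 8] → 16; @16: reserved [2B, align 2] → 18; @18: size [1B, align 1] → 19; +5 tail pad (align 8); size 24, align 8
@0: blocks [18B, align 2] → 18
@18: a [1B, align 1] → 19
@19: attrs [1B, align 1] → 20
@20: c [24B, align 4] → 44
@44: g [2B, align 2] → 46
+2 pad (align 4)
@48: h [8B, align 4] → 56
@56: d [4B, align 4] → 60
size 60, align 4

60 bytes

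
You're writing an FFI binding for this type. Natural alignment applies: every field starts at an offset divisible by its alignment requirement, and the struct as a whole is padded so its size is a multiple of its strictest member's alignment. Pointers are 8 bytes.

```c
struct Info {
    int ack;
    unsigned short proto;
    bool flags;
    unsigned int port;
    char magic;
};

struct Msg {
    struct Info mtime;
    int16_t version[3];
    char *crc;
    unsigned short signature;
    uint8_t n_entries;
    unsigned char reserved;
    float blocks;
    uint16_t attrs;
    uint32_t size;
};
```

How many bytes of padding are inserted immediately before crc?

Info: @0: ack [4B, align 4] → 4; @4: proto [2B, align 2] → 6; @6: flags [1B, align 1] → 7; +1 pad (align 4); @8: port [4B, align 4] → 12; @12: magic [1B, align 1] → 13; +3 tail pad (align 4); size 16, align 4
@0: mtime [16B, align 4] → 16
@16: version [6B, align 2] → 22
+2 pad (align 8)
@24: crc [8B, align 8] → 32

2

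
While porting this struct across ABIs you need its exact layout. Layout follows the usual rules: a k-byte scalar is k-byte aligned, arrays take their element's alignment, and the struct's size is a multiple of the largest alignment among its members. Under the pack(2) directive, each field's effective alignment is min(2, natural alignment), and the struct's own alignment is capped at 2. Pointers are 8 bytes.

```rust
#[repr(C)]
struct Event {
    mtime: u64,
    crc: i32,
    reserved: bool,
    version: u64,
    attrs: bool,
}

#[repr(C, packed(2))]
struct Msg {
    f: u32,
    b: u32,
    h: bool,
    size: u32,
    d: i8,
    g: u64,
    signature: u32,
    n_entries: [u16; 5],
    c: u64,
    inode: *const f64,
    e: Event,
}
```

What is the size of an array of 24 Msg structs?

2064

Event: @0: mtime [8B, align 8] → 8; @8: crc [4B, align 4] → 12; @12: reserved [1B, align 1] → 13; +3 pad (align 8); @16: version [8B, align 8] → 24; @24: attrs [1B, align 1] → 25; +7 tail pad (align 8); size 32, align 8
@0: f [4B, align 2] → 4
@4: b [4B, align 2] → 8
@8: h [1B, align 1] → 9
+1 pad (align 2)
@10: size [4B, align 2] → 14
@14: d [1B, align 1] → 15
+1 pad (align 2)
@16: g [8B, align 2] → 24
@24: signature [4B, align 2] → 28
@28: n_entries [10B, align 2] → 38
@38: c [8B, align 2] → 46
@46: inode [8B, align 2] → 54
@54: e [32B, align 2] → 86
size 86, align 2
array of 24: 24 × 86 = 2064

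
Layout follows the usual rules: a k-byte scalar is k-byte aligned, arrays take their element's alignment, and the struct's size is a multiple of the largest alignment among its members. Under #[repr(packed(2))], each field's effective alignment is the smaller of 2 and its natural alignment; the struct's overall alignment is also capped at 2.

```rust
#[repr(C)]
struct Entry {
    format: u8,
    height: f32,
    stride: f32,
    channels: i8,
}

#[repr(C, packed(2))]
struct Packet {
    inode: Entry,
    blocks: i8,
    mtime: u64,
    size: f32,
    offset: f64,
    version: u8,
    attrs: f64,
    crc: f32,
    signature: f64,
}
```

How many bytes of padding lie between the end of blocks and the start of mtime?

1

Entry: format at 0 (size 1, align 1) → ends 1; pad 3 to align 4 for height; height at 4 (size 4, align 4) → ends 8; stride at 8 (size 4, align 4) → ends 12; channels at 12 (size 1, align 1) → ends 13; tail pad 3 to reach multiple of 4; total 16 bytes, alignment 4
inode at 0 (size 16, align 2) → ends 16
blocks at 16 (size 1, align 1) → ends 17
pad 1 to align 2 for mtime
mtime at 18 (size 8, align 2) → ends 26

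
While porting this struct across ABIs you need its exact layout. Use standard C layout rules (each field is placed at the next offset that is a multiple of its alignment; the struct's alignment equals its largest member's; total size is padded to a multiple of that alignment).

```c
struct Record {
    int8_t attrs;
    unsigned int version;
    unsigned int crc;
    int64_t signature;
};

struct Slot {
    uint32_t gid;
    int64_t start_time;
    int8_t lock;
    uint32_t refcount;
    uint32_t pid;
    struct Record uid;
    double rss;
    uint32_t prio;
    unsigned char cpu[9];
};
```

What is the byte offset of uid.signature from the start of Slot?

Record: @0: attrs [1B, align 1] → 1; +3 pad (align 4); @4: version [4B, align 4] → 8; @8: crc [4B, align 4] → 12; +4 pad (align 8); @16: signature [8B, align 8] → 24; size 24, align 8
@0: gid [4B, align 4] → 4
+4 pad (align 8)
@8: start_time [8B, align 8] → 16
@16: lock [1B, align 1] → 17
+3 pad (align 4)
@20: refcount [4B, align 4] → 24
@24: pid [4B, align 4] → 28
+4 pad (align 8)
@32: uid [24B, align 8] → 56
within Record: signature at 16
32 + 16 = 48

48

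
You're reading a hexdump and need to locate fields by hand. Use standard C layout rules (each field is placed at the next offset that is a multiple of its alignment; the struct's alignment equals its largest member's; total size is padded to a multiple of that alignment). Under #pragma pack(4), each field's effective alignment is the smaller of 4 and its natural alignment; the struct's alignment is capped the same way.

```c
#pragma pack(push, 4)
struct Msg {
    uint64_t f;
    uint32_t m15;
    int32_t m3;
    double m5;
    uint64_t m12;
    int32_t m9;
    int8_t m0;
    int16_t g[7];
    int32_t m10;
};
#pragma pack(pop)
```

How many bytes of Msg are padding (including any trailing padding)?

f at 0 (size 8, align 4) → ends 8
m15 at 8 (size 4, align 4) → ends 12
m3 at 12 (size 4, align 4) → ends 16
m5 at 16 (size 8, align 4) → ends 24
m12 at 24 (size 8, align 4) → ends 32
m9 at 32 (size 4, align 4) → ends 36
m0 at 36 (size 1, align 1) → ends 37
pad 1 to align 2 for g
g at 38 (size 14, align 2) → ends 52
m10 at 52 (size 4, align 4) → ends 56
total 56 bytes, alignment 4
data bytes 55, size 56 → padding 1

1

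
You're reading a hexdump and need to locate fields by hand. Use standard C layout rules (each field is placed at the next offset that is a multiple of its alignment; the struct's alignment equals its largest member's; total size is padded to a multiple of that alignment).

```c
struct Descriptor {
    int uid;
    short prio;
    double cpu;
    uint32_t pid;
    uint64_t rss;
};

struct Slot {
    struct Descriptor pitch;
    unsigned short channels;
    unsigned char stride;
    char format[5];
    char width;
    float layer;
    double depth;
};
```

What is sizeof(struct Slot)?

56

Descriptor: @0: uid [4B, align 4] → 4; @4: prio [2B, align 2] → 6; +2 pad (align 8); @8: cpu [8B, align 8] → 16; @16: pid [4B, align 4] → 20; +4 pad (align 8); @24: rss [8B, align 8] → 32; size 32, align 8
@0: pitch [32B, align 8] → 32
@32: channels [2B, align 2] → 34
@34: stride [1B, align 1] → 35
@35: format [5B, align 1] → 40
@40: width [1B, align 1] → 41
+3 pad (align 4)
@44: layer [4B, align 4] → 48
@48: depth [8B, align 8] → 56
size 56, align 8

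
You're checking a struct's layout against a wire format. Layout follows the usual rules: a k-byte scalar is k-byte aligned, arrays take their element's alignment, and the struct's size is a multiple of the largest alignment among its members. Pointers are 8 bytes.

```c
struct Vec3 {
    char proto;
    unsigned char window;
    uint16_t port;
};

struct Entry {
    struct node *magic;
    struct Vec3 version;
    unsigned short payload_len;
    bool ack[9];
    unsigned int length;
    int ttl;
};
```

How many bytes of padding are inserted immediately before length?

1

Vec3: @0: proto [1B, align 1] → 1; @1: window [1B, align 1] → 2; @2: port [2B, align 2] → 4; size 4, align 2
@0: magic [8B, align 8] → 8
@8: version [4B, align 2] → 12
@12: payload_len [2B, align 2] → 14
@14: ack [9B, align 1] → 23
+1 pad (align 4)
@24: length [4B, align 4] → 28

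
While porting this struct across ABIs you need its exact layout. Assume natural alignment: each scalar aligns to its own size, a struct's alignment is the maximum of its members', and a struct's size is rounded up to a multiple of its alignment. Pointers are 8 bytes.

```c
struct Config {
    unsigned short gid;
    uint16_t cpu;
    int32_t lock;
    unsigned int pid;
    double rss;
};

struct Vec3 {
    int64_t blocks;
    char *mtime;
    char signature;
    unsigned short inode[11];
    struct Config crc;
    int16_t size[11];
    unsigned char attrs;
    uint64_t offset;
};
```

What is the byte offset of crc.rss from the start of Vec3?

56

Config: 0..2  gid  (2B, 2-aligned); 2..4  cpu  (2B, 2-aligned); 4..8  lock  (4B, 4-aligned); 8..12  pid  (4B, 4-aligned); 12..16  -- padding (4B); 16..24  rss  (8B, 8-aligned); sizeof = 24, alignof = 8
0..8  blocks  (8B, 8-aligned)
8..16  mtime  (8B, 8-aligned)
16..17  signature  (1B, 1-aligned)
17..18  -- padding (1B)
18..40  inode  (22B, 2-aligned)
40..64  crc  (24B, 8-aligned)
within Config: rss at 16
40 + 16 = 56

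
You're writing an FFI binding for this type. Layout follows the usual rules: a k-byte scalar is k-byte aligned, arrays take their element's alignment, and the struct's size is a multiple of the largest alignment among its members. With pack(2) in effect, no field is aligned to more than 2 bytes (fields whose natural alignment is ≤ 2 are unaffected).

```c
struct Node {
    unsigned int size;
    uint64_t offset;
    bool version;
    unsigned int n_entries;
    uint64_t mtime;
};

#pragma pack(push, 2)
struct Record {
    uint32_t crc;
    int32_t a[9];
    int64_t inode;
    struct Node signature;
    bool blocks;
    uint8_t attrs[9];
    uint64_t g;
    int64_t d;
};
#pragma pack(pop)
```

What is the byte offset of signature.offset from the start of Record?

56

Node: @0: size [4B, align 4] → 4; +4 pad (align 8); @8: offset [8B, align 8] → 16; @16: version [1B, align 1] → 17; +3 pad (align 4); @20: n_entries [4B, align 4] → 24; @24: mtime [8B, align 8] → 32; size 32, align 8
@0: crc [4B, align 2] → 4
@4: a [36B, align 2] → 40
@40: inode [8B, align 2] → 48
@48: signature [32B, align 2] → 80
within Node: offset at 8
48 + 8 = 56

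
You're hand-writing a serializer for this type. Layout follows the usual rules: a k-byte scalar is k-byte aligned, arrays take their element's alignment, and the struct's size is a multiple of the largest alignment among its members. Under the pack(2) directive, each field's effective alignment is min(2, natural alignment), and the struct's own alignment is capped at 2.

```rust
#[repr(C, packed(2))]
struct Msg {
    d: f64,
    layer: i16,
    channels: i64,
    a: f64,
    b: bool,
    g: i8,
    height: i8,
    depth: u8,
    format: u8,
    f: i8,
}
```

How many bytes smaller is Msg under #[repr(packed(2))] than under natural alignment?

8

natural layout:
  0..8  d  (8B, 8-aligned)
  8..10  layer  (2B, 2-aligned)
  10..16  -- padding (6B)
  16..24  channels  (8B, 8-aligned)
  24..32  a  (8B, 8-aligned)
  32..33  b  (1B, 1-aligned)
  33..34  g  (1B, 1-aligned)
  34..35  height  (1B, 1-aligned)
  35..36  depth  (1B, 1-aligned)
  36..37  format  (1B, 1-aligned)
  37..38  f  (1B, 1-aligned)
  38..40  -- tail padding (2B)
  sizeof = 40, alignof = 8
packed(2) layout:
  0..8  d  (8B, 2-aligned)
  8..10  layer  (2B, 2-aligned)
  10..18  channels  (8B, 2-aligned)
  18..26  a  (8B, 2-aligned)
  26..27  b  (1B, 1-aligned)
  27..28  g  (1B, 1-aligned)
  28..29  height  (1B, 1-aligned)
  29..30  depth  (1B, 1-aligned)
  30..31  format  (1B, 1-aligned)
  31..32  f  (1B, 1-aligned)
  sizeof = 32, alignof = 2
40 − 32 = 8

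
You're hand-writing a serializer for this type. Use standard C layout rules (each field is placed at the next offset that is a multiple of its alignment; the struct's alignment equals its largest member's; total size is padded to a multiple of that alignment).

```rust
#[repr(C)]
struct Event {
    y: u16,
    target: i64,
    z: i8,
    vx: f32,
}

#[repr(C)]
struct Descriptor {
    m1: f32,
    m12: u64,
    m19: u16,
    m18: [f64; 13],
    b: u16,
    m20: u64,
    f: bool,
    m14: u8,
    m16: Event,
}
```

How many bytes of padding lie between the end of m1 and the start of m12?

Event: @0: y [2B, align 2] → 2; +6 pad (align 8); @8: target [8B, align 8] → 16; @16: z [1B, align 1] → 17; +3 pad (align 4); @20: vx [4B, align 4] → 24; size 24, align 8
@0: m1 [4B, align 4] → 4
+4 pad (align 8)
@8: m12 [8B, align 8] → 16

4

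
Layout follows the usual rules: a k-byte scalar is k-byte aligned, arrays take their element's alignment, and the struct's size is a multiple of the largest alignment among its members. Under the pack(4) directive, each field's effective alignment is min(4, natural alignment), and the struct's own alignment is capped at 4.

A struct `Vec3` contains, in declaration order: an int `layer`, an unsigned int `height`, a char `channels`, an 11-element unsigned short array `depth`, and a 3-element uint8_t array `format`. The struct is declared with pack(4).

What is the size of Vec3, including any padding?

36 bytes

0..4  layer  (4B, 4-aligned)
4..8  height  (4B, 4-aligned)
8..9  channels  (1B, 1-aligned)
9..10  -- padding (1B)
10..32  depth  (22B, 2-aligned)
32..35  format  (3B, 1-aligned)
35..36  -- tail padding (1B)
sizeof = 36, alignof = 4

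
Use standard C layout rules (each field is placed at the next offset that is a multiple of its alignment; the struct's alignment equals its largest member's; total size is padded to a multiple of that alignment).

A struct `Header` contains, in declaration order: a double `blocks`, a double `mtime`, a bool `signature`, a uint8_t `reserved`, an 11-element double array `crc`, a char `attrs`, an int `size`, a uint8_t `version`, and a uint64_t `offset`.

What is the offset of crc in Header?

24

0..8  blocks  (8B, 8-aligned)
8..16  mtime  (8B, 8-aligned)
16..17  signature  (1B, 1-aligned)
17..18  reserved  (1B, 1-aligned)
18..24  -- padding (6B)
24..112  crc  (88B, 8-aligned)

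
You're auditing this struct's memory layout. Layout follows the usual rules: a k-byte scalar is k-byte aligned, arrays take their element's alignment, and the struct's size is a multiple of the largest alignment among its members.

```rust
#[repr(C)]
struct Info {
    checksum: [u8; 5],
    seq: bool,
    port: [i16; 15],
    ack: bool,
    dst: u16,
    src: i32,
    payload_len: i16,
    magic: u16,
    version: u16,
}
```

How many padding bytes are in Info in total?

0..5  checksum  (5B, 1-aligned)
5..6  seq  (1B, 1-aligned)
6..36  port  (30B, 2-aligned)
36..37  ack  (1B, 1-aligned)
37..38  -- padding (1B)
38..40  dst  (2B, 2-aligned)
40..44  src  (4B, 4-aligned)
44..46  payload_len  (2B, 2-aligned)
46..48  magic  (2B, 2-aligned)
48..50  version  (2B, 2-aligned)
50..52  -- tail padding (2B)
sizeof = 52, alignof = 4
data bytes 49, size 52 → padding 3

3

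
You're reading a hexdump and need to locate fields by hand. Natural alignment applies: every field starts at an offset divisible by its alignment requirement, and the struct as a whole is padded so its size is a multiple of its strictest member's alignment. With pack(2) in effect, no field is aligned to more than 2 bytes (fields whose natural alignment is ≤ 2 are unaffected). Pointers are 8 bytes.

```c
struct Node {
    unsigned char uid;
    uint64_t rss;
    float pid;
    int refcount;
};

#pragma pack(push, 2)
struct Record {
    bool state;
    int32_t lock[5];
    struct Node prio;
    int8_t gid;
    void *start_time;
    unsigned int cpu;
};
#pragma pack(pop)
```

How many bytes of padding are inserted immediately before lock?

1

Node: 0..1  uid  (1B, 1-aligned); 1..8  -- padding (7B); 8..16  rss  (8B, 8-aligned); 16..20  pid  (4B, 4-aligned); 20..24  refcount  (4B, 4-aligned); sizeof = 24, alignof = 8
0..1  state  (1B, 1-aligned)
1..2  -- padding (1B)
2..22  lock  (20B, 2-aligned)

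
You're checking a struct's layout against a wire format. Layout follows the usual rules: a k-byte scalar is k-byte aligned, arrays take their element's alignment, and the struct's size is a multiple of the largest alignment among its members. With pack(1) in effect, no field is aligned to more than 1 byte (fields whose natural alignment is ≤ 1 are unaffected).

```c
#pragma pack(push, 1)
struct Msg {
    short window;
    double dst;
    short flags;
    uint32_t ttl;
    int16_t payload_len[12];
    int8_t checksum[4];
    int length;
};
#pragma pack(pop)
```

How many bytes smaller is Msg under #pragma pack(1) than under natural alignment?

natural layout:
  window at 0 (size 2, align 2) → ends 2
  pad 6 to align 8 for dst
  dst at 8 (size 8, align 8) → ends 16
  flags at 16 (size 2, align 2) → ends 18
  pad 2 to align 4 for ttl
  ttl at 20 (size 4, align 4) → ends 24
  payload_len at 24 (size 24, align 2) → ends 48
  checksum at 48 (size 4, align 1) → ends 52
  length at 52 (size 4, align 4) → ends 56
  total 56 bytes, alignment 8
packed(1) layout:
  window at 0 (size 2, align 1) → ends 2
  dst at 2 (size 8, align 1) → ends 10
  flags at 10 (size 2, align 1) → ends 12
  ttl at 12 (size 4, align 1) → ends 16
  payload_len at 16 (size 24, align 1) → ends 40
  checksum at 40 (size 4, align 1) → ends 44
  length at 44 (size 4, align 1) → ends 48
  total 48 bytes, alignment 1
56 − 48 = 8

8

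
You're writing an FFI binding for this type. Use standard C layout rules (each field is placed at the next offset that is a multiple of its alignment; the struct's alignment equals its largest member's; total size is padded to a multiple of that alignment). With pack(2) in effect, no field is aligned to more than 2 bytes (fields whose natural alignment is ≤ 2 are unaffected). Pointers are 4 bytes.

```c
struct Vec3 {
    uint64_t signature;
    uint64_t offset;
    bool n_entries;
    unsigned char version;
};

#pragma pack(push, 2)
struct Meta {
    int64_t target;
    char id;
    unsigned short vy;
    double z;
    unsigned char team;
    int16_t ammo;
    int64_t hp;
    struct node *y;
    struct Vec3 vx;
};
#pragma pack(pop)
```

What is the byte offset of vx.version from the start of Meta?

Vec3: @0: signature [8B, align 8] → 8; @8: offset [8B, align 8] → 16; @16: n_entries [1B, align 1] → 17; @17: version [1B, align 1] → 18; +6 tail pad (align 8); size 24, align 8
@0: target [8B, align 2] → 8
@8: id [1B, align 1] → 9
+1 pad (align 2)
@10: vy [2B, align 2] → 12
@12: z [8B, align 2] → 20
@20: team [1B, align 1] → 21
+1 pad (align 2)
@22: ammo [2B, align 2] → 24
@24: hp [8B, align 2] → 32
@32: y [4B, align 2] → 36
@36: vx [24B, align 2] → 60
within Vec3: version at 17
36 + 17 = 53

53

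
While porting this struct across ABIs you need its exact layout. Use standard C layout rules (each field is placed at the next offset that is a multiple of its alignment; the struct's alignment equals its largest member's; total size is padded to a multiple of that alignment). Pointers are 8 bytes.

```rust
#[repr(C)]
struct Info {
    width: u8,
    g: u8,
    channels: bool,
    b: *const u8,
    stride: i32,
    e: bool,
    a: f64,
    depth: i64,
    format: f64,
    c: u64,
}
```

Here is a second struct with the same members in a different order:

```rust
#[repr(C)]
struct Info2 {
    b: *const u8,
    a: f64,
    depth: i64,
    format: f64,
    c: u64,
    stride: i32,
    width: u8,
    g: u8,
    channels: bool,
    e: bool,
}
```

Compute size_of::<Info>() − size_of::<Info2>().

width at 0 (size 1, align 1) → ends 1
g at 1 (size 1, align 1) → ends 2
channels at 2 (size 1, align 1) → ends 3
pad 5 to align 8 for b
b at 8 (size 8, align 8) → ends 16
stride at 16 (size 4, align 4) → ends 20
e at 20 (size 1, align 1) → ends 21
pad 3 to align 8 for a
a at 24 (size 8, align 8) → ends 32
depth at 32 (size 8, align 8) → ends 40
format at 40 (size 8, align 8) → ends 48
c at 48 (size 8, align 8) → ends 56
total 56 bytes, alignment 8
— Info2 —
b at 0 (size 8, align 8) → ends 8
a at 8 (size 8, align 8) → ends 16
depth at 16 (size 8, align 8) → ends 24
format at 24 (size 8, align 8) → ends 32
c at 32 (size 8, align 8) → ends 40
stride at 40 (size 4, align 4) → ends 44
width at 44 (size 1, align 1) → ends 45
g at 45 (size 1, align 1) → ends 46
channels at 46 (size 1, align 1) → ends 47
e at 47 (size 1, align 1) → ends 48
total 48 bytes, alignment 8
56 − 48 = 8

8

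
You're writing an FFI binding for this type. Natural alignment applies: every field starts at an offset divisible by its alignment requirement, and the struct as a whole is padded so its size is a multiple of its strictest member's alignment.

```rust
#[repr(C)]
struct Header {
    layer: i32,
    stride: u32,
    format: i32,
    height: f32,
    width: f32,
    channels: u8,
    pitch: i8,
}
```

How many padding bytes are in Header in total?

2

layer at 0 (size 4, align 4) → ends 4
stride at 4 (size 4, align 4) → ends 8
format at 8 (size 4, align 4) → ends 12
height at 12 (size 4, align 4) → ends 16
width at 16 (size 4, align 4) → ends 20
channels at 20 (size 1, align 1) → ends 21
pitch at 21 (size 1, align 1) → ends 22
tail pad 2 to reach multiple of 4
total 24 bytes, alignment 4
data bytes 22, size 24 → padding 2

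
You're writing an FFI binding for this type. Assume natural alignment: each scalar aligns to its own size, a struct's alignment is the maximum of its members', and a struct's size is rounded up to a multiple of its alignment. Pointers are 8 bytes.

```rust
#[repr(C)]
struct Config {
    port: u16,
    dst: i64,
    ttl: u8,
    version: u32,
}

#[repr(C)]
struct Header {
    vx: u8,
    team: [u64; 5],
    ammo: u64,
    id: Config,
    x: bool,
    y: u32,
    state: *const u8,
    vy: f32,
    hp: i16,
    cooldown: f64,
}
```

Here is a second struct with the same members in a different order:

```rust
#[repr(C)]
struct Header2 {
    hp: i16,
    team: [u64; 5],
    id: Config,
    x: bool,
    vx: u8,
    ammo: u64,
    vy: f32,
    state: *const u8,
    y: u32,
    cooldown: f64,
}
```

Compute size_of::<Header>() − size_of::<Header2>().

Config: @0: port [2B, align 2] → 2; +6 pad (align 8); @8: dst [8B, align 8] → 16; @16: ttl [1B, align 1] → 17; +3 pad (align 4); @20: version [4B, align 4] → 24; size 24, align 8
@0: vx [1B, align 1] → 1
+7 pad (align 8)
@8: team [40B, align 8] → 48
@48: ammo [8B, align 8] → 56
@56: id [24B, align 8] → 80
@80: x [1B, align 1] → 81
+3 pad (align 4)
@84: y [4B, align 4] → 88
@88: state [8B, align 8] → 96
@96: vy [4B, align 4] → 100
@100: hp [2B, align 2] → 102
+2 pad (align 8)
@104: cooldown [8B, align 8] → 112
size 112, align 8
— Header2 —
@0: hp [2B, align 2] → 2
+6 pad (align 8)
@8: team [40B, align 8] → 48
@48: id [24B, align 8] → 72
@72: x [1B, align 1] → 73
@73: vx [1B, align 1] → 74
+6 pad (align 8)
@80: ammo [8B, align 8] → 88
@88: vy [4B, align 4] → 92
+4 pad (align 8)
@96: state [8B, align 8] → 104
@104: y [4B, align 4] → 108
+4 pad (align 8)
@112: cooldown [8B, align 8] → 120
size 120, align 8
112 − 120 = -8

-8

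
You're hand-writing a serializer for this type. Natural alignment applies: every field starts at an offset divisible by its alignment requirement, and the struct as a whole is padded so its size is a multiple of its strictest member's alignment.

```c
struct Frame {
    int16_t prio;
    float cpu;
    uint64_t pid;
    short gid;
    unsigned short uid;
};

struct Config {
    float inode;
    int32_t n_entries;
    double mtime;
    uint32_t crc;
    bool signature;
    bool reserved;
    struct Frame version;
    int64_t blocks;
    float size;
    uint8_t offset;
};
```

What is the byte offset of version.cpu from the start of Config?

Frame: prio at 0 (size 2, align 2) → ends 2; pad 2 to align 4 for cpu; cpu at 4 (size 4, align 4) → ends 8; pid at 8 (size 8, align 8) → ends 16; gid at 16 (size 2, align 2) → ends 18; uid at 18 (size 2, align 2) → ends 20; tail pad 4 to reach multiple of 8; total 24 bytes, alignment 8
inode at 0 (size 4, align 4) → ends 4
n_entries at 4 (size 4, align 4) → ends 8
mtime at 8 (size 8, align 8) → ends 16
crc at 16 (size 4, align 4) → ends 20
signature at 20 (size 1, align 1) → ends 21
reserved at 21 (size 1, align 1) → ends 22
pad 2 to align 8 for version
version at 24 (size 24, align 8) → ends 48
within Frame: cpu at 4
24 + 4 = 28

28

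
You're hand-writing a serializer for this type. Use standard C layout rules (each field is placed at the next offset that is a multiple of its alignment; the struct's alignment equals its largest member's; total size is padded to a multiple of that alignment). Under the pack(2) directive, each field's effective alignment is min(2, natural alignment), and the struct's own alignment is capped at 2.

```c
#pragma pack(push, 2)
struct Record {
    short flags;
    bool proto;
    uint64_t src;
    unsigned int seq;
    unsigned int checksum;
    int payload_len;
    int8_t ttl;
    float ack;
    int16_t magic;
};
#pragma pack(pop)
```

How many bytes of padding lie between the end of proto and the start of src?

@0: flags [2B, align 2] → 2
@2: proto [1B, align 1] → 3
+1 pad (align 2)
@4: src [8B, align 2] → 12

1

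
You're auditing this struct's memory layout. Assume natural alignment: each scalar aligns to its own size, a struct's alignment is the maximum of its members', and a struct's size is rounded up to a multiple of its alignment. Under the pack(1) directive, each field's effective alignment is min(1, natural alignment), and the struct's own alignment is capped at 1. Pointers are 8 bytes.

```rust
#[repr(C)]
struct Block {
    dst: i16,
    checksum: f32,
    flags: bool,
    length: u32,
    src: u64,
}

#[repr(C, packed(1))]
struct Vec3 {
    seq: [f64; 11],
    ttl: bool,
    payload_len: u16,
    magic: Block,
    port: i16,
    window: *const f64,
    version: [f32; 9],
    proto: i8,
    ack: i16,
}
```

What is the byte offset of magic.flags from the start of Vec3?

99

Block: 0..2  dst  (2B, 2-aligned); 2..4  -- padding (2B); 4..8  checksum  (4B, 4-aligned); 8..9  flags  (1B, 1-aligned); 9..12  -- padding (3B); 12..16  length  (4B, 4-aligned); 16..24  src  (8B, 8-aligned); sizeof = 24, alignof = 8
0..88  seq  (88B, 1-aligned)
88..89  ttl  (1B, 1-aligned)
89..91  payload_len  (2B, 1-aligned)
91..115  magic  (24B, 1-aligned)
within Block: flags at 8
91 + 8 = 99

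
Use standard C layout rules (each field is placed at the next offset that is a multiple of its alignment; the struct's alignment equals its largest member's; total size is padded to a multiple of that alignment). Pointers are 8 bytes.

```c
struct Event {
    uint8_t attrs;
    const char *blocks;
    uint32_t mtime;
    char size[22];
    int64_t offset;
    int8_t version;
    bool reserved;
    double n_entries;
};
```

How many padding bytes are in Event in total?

0..1  attrs  (1B, 1-aligned)
1..8  -- padding (7B)
8..16  blocks  (8B, 8-aligned)
16..20  mtime  (4B, 4-aligned)
20..42  size  (22B, 1-aligned)
42..48  -- padding (6B)
48..56  offset  (8B, 8-aligned)
56..57  version  (1B, 1-aligned)
57..58  reserved  (1B, 1-aligned)
58..64  -- padding (6B)
64..72  n_entries  (8B, 8-aligned)
sizeof = 72, alignof = 8
data bytes 53, size 72 → padding 19

19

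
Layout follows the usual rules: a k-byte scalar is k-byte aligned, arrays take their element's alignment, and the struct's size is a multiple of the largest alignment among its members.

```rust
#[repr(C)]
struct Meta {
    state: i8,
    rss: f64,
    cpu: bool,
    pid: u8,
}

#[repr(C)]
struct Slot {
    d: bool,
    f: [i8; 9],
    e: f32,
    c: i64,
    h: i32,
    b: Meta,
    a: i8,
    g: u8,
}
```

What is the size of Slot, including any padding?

Meta: 0..1  state  (1B, 1-aligned); 1..8  -- padding (7B); 8..16  rss  (8B, 8-aligned); 16..17  cpu  (1B, 1-aligned); 17..18  pid  (1B, 1-aligned); 18..24  -- tail padding (6B); sizeof = 24, alignof = 8
0..1  d  (1B, 1-aligned)
1..10  f  (9B, 1-aligned)
10..12  -- padding (2B)
12..16  e  (4B, 4-aligned)
16..24  c  (8B, 8-aligned)
24..28  h  (4B, 4-aligned)
28..32  -- padding (4B)
32..56  b  (24B, 8-aligned)
56..57  a  (1B, 1-aligned)
57..58  g  (1B, 1-aligned)
58..64  -- tail padding (6B)
sizeof = 64, alignof = 8

64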